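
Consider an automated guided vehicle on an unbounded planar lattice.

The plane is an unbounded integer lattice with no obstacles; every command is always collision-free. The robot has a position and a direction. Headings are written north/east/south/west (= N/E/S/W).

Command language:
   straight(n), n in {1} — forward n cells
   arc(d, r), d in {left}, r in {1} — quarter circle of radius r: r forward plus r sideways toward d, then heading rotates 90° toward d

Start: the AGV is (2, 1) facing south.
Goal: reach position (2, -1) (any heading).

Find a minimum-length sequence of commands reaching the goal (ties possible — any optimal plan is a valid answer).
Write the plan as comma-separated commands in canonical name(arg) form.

initial: (2, 1) facing south
step 1 (straight(1)): (2, 0) facing south
step 2 (straight(1)): (2, -1) facing south
nothing shorter than 2 reaches the goal.

straight(1), straight(1)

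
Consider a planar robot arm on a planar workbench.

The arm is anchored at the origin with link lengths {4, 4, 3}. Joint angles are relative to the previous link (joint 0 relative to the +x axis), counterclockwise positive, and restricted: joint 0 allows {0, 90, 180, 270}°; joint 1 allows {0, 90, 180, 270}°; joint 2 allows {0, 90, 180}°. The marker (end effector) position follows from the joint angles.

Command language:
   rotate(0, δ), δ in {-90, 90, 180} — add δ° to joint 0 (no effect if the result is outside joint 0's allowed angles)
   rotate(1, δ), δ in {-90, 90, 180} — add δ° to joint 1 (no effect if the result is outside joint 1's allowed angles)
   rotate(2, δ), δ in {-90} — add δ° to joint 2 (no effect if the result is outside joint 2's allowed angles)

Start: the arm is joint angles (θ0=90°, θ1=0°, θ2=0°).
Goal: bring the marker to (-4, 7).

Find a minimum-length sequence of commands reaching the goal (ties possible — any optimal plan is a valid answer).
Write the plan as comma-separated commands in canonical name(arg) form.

start: joint angles (θ0=90°, θ1=0°, θ2=0°)
t=1 rotate(1, -90) ⇒ joint angles (θ0=90°, θ1=270°, θ2=0°)
t=2 rotate(0, 90) ⇒ joint angles (θ0=180°, θ1=270°, θ2=0°)
no 1-step plan works, so 2 is optimal.

rotate(1, -90), rotate(0, 90)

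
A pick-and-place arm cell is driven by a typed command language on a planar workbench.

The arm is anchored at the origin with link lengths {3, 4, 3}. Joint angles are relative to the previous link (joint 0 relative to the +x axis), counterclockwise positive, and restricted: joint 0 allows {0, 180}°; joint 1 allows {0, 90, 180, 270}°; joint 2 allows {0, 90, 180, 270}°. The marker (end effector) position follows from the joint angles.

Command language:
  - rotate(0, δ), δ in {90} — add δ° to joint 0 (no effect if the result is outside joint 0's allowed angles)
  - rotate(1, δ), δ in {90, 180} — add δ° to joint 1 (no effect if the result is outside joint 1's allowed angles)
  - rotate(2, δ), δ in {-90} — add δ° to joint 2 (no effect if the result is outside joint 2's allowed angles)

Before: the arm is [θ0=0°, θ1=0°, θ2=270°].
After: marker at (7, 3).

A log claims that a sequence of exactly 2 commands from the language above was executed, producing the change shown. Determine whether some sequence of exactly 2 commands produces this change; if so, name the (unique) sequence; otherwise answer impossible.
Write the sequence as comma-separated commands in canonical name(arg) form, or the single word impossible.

rotate(2, -90), rotate(2, -90)

t0: [θ0=0°, θ1=0°, θ2=270°]
[1] after rotate(2, -90): [θ0=0°, θ1=0°, θ2=180°]
[2] after rotate(2, -90): [θ0=0°, θ1=0°, θ2=90°]
uniquely the one of 16 2-step routes that fits.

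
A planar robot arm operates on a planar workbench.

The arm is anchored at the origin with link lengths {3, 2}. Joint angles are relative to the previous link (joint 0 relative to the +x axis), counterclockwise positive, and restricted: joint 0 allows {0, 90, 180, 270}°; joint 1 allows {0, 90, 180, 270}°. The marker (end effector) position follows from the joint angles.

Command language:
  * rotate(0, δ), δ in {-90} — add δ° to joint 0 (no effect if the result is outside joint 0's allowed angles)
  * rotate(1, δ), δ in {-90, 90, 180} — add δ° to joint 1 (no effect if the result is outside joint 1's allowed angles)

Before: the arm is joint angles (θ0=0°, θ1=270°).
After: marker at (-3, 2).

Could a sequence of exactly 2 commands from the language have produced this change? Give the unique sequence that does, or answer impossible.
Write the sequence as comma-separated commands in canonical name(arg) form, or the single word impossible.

start: joint angles (θ0=0°, θ1=270°)
1. rotate(0, -90) → joint angles (θ0=270°, θ1=270°)
2. rotate(0, -90) → joint angles (θ0=180°, θ1=270°)
no other 2-command option fits: unique.

rotate(0, -90), rotate(0, -90)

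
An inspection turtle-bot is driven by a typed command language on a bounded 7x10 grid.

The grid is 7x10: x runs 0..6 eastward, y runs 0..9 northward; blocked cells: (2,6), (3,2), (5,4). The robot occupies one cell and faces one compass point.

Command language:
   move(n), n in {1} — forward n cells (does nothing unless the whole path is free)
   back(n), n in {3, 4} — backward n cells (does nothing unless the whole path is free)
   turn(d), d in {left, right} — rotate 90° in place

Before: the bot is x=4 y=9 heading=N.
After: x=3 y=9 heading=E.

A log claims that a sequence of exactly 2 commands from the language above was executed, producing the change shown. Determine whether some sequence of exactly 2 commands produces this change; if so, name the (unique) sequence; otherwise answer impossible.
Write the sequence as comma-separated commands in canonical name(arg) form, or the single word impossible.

every 2-command combo misses the target.

impossible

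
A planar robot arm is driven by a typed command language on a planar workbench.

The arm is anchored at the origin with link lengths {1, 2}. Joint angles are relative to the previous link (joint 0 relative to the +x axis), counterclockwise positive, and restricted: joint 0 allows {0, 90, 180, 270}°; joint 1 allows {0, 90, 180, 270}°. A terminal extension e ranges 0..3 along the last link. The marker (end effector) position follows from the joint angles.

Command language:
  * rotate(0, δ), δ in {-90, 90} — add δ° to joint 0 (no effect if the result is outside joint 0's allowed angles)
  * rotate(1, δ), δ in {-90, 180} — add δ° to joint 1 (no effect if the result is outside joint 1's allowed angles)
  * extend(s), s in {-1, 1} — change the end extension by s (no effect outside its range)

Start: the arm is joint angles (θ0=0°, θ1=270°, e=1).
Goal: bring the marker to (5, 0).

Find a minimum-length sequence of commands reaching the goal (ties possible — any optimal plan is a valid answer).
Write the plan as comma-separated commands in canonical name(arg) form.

rotate(1, 180), rotate(1, -90), extend(1)

t0: joint angles (θ0=0°, θ1=270°, e=1)
step 1 (rotate(1, 180)): joint angles (θ0=0°, θ1=90°, e=1)
step 2 (rotate(1, -90)): joint angles (θ0=0°, θ1=0°, e=1)
step 3 (extend(1)): joint angles (θ0=0°, θ1=0°, e=2)
no 2-step plan works, so 3 is optimal.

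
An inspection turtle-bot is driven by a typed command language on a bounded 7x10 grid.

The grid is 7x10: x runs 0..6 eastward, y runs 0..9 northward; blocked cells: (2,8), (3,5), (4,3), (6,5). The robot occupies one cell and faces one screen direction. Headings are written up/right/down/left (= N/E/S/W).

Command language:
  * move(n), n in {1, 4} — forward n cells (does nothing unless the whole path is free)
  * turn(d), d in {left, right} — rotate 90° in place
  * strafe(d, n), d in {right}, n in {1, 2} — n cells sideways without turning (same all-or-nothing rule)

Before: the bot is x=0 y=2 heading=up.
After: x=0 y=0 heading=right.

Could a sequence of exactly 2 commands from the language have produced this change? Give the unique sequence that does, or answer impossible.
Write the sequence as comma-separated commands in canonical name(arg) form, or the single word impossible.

key: running strafe(right, 2) before turn(right) would end elsewhere — order is forced
initial: x=0 y=2 heading=up
t=1 turn(right) ⇒ x=0 y=2 heading=right
t=2 strafe(right, 2) ⇒ x=0 y=0 heading=right
no rival 2-sequence matches.

turn(right), strafe(right, 2)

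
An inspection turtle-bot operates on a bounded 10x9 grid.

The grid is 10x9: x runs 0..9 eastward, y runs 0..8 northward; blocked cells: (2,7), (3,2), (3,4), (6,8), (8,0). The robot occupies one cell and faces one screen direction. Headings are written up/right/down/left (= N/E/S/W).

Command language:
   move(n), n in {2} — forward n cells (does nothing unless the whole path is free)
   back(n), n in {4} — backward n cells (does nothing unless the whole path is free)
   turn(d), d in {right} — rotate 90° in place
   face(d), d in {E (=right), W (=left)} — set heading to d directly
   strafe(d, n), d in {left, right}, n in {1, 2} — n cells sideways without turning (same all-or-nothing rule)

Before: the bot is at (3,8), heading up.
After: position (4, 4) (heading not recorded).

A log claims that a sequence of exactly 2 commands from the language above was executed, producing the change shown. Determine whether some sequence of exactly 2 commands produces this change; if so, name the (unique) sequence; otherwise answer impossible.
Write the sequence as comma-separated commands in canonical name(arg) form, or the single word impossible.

key: order matters: swapping strafe(right, 1) and back(4) lands elsewhere
t0: at (3,8), heading up
t=1 strafe(right, 1) ⇒ at (4,8), heading up
t=2 back(4) ⇒ at (4,4), heading up
no rival 2-sequence matches.

strafe(right, 1), back(4)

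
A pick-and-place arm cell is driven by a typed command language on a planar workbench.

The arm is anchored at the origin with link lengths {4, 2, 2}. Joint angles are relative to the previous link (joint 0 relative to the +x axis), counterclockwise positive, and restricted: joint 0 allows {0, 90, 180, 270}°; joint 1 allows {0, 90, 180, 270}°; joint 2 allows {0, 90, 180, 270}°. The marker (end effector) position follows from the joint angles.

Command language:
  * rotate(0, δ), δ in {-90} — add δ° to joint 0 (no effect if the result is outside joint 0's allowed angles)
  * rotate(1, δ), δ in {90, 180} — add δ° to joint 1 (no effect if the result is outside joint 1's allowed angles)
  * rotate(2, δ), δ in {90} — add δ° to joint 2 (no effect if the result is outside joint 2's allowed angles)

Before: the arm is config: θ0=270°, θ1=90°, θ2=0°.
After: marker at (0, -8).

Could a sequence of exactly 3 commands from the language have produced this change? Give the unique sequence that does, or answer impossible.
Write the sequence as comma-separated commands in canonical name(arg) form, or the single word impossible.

start: config: θ0=270°, θ1=90°, θ2=0°
1. rotate(1, 90) → config: θ0=270°, θ1=180°, θ2=0°
2. rotate(1, 90) → config: θ0=270°, θ1=270°, θ2=0°
3. rotate(1, 90) → config: θ0=270°, θ1=0°, θ2=0°
no other 3-command option fits: unique.

rotate(1, 90), rotate(1, 90), rotate(1, 90)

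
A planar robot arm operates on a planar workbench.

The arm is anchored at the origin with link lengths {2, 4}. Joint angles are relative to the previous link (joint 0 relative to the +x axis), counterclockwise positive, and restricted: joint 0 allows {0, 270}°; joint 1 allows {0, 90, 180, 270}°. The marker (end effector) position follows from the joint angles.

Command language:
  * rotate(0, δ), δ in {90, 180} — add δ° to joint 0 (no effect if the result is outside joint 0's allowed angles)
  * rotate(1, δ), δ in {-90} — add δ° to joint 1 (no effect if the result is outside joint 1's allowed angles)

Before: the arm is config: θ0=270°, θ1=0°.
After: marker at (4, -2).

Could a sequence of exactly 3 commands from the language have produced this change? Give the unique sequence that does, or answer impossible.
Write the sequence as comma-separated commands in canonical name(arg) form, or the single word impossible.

begin: config: θ0=270°, θ1=0°
t=1 rotate(1, -90) ⇒ config: θ0=270°, θ1=270°
t=2 rotate(1, -90) ⇒ config: θ0=270°, θ1=180°
t=3 rotate(1, -90) ⇒ config: θ0=270°, θ1=90°
no other 3-command option fits: unique.

rotate(1, -90), rotate(1, -90), rotate(1, -90)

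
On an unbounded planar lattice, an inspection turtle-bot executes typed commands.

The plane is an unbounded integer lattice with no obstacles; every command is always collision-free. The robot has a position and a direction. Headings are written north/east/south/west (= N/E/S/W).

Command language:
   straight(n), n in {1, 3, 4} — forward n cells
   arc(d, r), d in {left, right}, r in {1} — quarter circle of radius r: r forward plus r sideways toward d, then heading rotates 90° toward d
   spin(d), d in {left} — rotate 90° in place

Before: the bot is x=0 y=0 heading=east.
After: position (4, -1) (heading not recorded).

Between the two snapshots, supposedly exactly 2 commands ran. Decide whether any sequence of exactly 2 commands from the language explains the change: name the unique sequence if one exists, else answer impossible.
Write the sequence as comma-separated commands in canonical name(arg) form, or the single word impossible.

straight(3), arc(right, 1)

key: order matters: swapping straight(3) and arc(right, 1) lands elsewhere
t0: x=0 y=0 heading=east
t=1 straight(3) ⇒ x=3 y=0 heading=east
t=2 arc(right, 1) ⇒ x=4 y=-1 heading=south
all 36 alternatives checked — unique.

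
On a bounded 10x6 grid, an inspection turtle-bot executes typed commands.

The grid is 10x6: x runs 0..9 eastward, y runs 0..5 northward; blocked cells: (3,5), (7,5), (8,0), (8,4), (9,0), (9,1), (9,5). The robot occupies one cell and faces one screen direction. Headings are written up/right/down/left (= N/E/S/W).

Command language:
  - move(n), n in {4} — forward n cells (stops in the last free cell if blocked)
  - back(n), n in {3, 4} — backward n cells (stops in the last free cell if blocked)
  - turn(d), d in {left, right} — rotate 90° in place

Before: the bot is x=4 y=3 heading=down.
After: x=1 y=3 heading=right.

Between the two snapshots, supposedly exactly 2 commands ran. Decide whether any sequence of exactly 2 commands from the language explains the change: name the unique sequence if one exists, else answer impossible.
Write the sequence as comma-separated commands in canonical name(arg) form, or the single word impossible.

key: order matters: swapping turn(left) and back(3) lands elsewhere
start: x=4 y=3 heading=down
[1] after turn(left): x=4 y=3 heading=right
[2] after back(3): x=1 y=3 heading=right
no other 2-command option fits: unique.

turn(left), back(3)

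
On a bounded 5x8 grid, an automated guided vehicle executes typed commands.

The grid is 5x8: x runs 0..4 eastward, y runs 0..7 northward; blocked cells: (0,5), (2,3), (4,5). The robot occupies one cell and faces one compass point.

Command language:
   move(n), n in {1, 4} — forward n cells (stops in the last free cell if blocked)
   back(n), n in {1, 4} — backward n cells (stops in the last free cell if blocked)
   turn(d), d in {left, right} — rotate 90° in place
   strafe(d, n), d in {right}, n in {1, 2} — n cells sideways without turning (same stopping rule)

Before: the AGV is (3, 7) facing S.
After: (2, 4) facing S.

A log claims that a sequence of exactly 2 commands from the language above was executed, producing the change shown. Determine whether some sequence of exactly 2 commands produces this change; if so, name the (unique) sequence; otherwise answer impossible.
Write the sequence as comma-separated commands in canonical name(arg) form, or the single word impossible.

strafe(right, 1), move(4)

key: still facing S at the end — nothing in the sequence rotates
t0: (3, 7) facing S
t=1 strafe(right, 1) ⇒ (2, 7) facing S
t=2 move(4) ⇒ (2, 4) facing S
no rival 2-sequence matches.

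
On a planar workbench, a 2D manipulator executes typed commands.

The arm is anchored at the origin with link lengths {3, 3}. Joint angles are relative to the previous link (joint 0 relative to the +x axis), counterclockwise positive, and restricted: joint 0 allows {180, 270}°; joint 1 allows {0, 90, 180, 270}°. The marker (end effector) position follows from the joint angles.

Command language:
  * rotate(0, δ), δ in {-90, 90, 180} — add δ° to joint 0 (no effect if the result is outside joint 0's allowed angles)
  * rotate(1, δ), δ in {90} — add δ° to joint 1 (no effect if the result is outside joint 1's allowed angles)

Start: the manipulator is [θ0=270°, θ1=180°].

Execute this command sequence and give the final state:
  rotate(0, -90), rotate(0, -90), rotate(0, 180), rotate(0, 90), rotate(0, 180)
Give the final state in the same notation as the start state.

[θ0=270°, θ1=180°]

t0: [θ0=270°, θ1=180°]
step 1 (rotate(0, -90)): [θ0=180°, θ1=180°]
step 2 (rotate(0, -90)): [θ0=180°, θ1=180°]
step 3 (rotate(0, 180)): [θ0=180°, θ1=180°]
step 4 (rotate(0, 90)): [θ0=270°, θ1=180°]
step 5 (rotate(0, 180)): [θ0=270°, θ1=180°]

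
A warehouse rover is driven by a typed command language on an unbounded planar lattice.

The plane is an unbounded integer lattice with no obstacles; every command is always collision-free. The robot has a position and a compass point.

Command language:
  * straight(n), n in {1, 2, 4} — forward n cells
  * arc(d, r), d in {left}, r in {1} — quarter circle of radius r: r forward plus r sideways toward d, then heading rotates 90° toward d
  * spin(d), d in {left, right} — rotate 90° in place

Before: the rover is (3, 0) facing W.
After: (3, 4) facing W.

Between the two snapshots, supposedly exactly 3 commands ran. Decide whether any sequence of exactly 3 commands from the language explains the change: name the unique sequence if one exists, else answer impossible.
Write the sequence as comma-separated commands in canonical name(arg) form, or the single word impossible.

key: order matters: swapping spin(right) and spin(left) lands elsewhere
from: (3, 0) facing W
t=1 spin(right) ⇒ (3, 0) facing N
t=2 straight(4) ⇒ (3, 4) facing N
t=3 spin(left) ⇒ (3, 4) facing W
all 216 alternatives checked — unique.

spin(right), straight(4), spin(left)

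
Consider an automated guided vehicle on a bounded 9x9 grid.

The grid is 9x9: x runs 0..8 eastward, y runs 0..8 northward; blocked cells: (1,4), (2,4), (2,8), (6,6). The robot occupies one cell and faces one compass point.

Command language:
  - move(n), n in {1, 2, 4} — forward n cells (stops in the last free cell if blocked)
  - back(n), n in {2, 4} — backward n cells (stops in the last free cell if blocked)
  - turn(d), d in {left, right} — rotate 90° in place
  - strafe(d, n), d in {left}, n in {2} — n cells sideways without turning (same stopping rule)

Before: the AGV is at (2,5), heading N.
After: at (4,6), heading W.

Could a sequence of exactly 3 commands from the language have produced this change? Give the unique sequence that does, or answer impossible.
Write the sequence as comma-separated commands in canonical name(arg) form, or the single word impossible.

move(1), turn(left), back(2)

key: position moved to (4,6) AND the heading swung to W — translation plus rotation needed
initial: at (2,5), heading N
t=1 move(1) ⇒ at (2,6), heading N
t=2 turn(left) ⇒ at (2,6), heading W
t=3 back(2) ⇒ at (4,6), heading W
all 512 alternatives checked — unique.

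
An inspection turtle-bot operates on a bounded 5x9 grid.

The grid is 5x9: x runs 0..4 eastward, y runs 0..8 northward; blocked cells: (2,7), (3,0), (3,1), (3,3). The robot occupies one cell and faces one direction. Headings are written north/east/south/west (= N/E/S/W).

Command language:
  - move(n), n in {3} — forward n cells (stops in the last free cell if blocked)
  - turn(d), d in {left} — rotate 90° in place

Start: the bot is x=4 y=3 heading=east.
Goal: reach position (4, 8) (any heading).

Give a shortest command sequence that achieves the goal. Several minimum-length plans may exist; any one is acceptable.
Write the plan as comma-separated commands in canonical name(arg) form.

start: x=4 y=3 heading=east
t=1 turn(left) ⇒ x=4 y=3 heading=north
t=2 move(3) ⇒ x=4 y=6 heading=north
t=3 move(3) ⇒ x=4 y=8 heading=north
nothing shorter than 3 reaches the goal.

turn(left), move(3), move(3)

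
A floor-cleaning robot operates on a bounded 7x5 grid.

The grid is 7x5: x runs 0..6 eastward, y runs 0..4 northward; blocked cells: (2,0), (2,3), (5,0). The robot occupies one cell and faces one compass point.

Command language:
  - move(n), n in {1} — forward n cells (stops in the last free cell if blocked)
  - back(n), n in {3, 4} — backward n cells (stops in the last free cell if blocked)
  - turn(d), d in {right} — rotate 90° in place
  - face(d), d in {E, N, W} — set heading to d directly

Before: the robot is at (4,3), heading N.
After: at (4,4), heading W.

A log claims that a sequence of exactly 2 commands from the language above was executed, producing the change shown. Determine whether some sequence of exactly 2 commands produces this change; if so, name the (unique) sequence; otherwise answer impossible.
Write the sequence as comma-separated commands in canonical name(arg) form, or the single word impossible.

move(1), face(W)

key: position moved to (4,4) AND the heading swung to W — translation plus rotation needed
begin: at (4,3), heading N
step 1 (move(1)): at (4,4), heading N
step 2 (face(W)): at (4,4), heading W
no rival 2-sequence matches.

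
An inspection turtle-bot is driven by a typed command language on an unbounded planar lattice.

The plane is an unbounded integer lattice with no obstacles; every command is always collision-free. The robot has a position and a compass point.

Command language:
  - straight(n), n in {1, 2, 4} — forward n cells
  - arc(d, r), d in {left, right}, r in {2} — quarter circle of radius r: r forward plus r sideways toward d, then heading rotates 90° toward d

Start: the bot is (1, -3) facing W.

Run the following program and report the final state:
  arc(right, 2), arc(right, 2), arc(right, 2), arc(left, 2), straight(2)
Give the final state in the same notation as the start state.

initial: (1, -3) facing W
[1] after arc(right, 2): (-1, -1) facing N
[2] after arc(right, 2): (1, 1) facing E
[3] after arc(right, 2): (3, -1) facing S
[4] after arc(left, 2): (5, -3) facing E
[5] after straight(2): (7, -3) facing E

(7, -3) facing E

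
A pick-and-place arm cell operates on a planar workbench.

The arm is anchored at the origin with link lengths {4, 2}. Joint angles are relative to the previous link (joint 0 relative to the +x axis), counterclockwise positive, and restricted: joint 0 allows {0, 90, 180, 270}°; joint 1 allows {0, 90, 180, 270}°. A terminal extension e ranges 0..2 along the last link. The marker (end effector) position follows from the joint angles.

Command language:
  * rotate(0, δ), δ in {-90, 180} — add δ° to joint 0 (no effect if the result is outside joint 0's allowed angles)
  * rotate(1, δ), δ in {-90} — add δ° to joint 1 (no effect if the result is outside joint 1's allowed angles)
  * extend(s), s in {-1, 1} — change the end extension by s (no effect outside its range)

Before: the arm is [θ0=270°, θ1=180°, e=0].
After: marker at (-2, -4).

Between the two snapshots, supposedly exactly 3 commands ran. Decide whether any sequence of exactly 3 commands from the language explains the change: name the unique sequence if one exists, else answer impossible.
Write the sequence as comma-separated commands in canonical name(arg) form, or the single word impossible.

initial: [θ0=270°, θ1=180°, e=0]
1. rotate(1, -90) → [θ0=270°, θ1=90°, e=0]
2. rotate(1, -90) → [θ0=270°, θ1=0°, e=0]
3. rotate(1, -90) → [θ0=270°, θ1=270°, e=0]
no other 3-command option fits: unique.

rotate(1, -90), rotate(1, -90), rotate(1, -90)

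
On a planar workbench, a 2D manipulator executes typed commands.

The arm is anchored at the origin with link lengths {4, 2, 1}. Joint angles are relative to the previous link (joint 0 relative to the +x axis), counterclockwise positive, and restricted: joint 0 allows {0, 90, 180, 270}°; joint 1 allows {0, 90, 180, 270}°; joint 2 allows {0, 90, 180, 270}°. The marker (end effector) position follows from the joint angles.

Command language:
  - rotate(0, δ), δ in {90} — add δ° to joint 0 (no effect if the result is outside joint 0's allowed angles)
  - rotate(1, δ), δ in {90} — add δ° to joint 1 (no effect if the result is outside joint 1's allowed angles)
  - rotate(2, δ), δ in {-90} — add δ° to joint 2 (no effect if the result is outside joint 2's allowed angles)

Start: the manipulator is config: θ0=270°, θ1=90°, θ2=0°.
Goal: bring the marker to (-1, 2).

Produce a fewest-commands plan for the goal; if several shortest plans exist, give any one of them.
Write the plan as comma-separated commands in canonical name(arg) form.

start: config: θ0=270°, θ1=90°, θ2=0°
1. rotate(2, -90) → config: θ0=270°, θ1=90°, θ2=270°
2. rotate(1, 90) → config: θ0=270°, θ1=180°, θ2=270°
3. rotate(0, 90) → config: θ0=0°, θ1=180°, θ2=270°
4. rotate(0, 90) → config: θ0=90°, θ1=180°, θ2=270°
minimal: 4 command(s), checked below 4.

rotate(2, -90), rotate(1, 90), rotate(0, 90), rotate(0, 90)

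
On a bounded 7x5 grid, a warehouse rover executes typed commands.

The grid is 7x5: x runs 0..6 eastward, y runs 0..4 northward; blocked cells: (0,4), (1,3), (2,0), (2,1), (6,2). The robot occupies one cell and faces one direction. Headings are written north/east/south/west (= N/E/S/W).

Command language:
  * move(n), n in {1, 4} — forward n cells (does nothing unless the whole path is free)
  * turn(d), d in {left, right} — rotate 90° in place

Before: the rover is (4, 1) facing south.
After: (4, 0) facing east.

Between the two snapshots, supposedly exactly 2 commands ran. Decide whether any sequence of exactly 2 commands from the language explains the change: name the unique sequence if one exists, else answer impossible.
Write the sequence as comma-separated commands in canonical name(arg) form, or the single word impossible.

move(1), turn(left)

key: order matters: swapping move(1) and turn(left) lands elsewhere
begin: (4, 1) facing south
[1] after move(1): (4, 0) facing south
[2] after turn(left): (4, 0) facing east
all 16 alternatives checked — unique.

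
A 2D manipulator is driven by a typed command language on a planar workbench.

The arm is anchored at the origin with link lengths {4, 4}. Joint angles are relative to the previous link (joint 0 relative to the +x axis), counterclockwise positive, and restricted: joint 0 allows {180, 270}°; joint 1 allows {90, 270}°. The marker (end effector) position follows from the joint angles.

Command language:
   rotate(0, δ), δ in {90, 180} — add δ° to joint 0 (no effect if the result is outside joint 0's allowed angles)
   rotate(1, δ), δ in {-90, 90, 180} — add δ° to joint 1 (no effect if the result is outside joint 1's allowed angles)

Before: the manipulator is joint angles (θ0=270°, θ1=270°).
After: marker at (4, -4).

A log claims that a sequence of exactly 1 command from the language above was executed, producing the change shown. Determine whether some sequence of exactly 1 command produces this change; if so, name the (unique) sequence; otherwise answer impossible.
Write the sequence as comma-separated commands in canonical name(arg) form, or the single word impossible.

initial: joint angles (θ0=270°, θ1=270°)
t=1 rotate(1, 180) ⇒ joint angles (θ0=270°, θ1=90°)
no rival 1-sequence matches.

rotate(1, 180)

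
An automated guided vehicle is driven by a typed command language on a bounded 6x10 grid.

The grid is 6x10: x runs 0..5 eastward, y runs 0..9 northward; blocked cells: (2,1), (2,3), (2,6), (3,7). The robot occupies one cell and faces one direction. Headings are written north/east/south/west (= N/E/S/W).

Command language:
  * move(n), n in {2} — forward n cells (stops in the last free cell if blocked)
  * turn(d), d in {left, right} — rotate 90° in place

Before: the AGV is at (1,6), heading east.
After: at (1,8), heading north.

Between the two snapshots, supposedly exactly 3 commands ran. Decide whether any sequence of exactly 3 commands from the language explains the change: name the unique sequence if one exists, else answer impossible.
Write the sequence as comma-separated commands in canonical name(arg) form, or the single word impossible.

key: the first move(2) is stopped early by the blocked cell at (2,6)
from: at (1,6), heading east
step 1 (move(2)): at (1,6), heading east
step 2 (turn(left)): at (1,6), heading north
step 3 (move(2)): at (1,8), heading north
uniquely the one of 27 3-step routes that fits.

move(2), turn(left), move(2)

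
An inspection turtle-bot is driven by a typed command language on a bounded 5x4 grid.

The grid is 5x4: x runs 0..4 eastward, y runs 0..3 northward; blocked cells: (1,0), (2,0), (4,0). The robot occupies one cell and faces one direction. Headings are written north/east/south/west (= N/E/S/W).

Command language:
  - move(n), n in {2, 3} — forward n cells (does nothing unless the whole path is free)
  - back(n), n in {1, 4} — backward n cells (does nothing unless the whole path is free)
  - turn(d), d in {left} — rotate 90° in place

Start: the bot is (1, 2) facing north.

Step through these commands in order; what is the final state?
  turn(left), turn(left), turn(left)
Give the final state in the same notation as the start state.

initial: (1, 2) facing north
1. turn(left) → (1, 2) facing west
2. turn(left) → (1, 2) facing south
3. turn(left) → (1, 2) facing east

(1, 2) facing east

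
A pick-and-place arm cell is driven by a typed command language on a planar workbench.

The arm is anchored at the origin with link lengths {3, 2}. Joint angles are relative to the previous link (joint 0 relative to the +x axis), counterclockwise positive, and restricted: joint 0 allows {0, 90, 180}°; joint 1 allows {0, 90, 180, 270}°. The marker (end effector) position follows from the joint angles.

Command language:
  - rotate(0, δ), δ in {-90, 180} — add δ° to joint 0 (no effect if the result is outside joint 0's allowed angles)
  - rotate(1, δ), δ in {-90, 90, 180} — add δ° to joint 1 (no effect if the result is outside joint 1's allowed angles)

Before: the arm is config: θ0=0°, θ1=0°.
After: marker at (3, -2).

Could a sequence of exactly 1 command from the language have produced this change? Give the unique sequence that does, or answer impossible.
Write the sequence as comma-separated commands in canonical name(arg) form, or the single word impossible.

rotate(1, -90)

t0: config: θ0=0°, θ1=0°
step 1 (rotate(1, -90)): config: θ0=0°, θ1=270°
no other 1-command option fits: unique.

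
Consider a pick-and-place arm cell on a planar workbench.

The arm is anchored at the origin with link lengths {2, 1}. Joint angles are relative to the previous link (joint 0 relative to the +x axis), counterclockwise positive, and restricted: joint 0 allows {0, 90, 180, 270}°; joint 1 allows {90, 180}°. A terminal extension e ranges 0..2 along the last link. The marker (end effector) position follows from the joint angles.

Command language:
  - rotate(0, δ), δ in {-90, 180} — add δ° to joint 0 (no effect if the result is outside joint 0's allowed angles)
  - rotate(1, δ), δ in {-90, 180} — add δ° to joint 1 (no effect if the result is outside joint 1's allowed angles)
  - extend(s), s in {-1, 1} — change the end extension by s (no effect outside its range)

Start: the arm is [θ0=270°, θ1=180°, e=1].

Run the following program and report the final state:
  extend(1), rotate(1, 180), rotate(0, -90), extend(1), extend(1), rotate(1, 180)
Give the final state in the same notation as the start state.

[θ0=180°, θ1=180°, e=2]

initial: [θ0=270°, θ1=180°, e=1]
1. extend(1) → [θ0=270°, θ1=180°, e=2]
2. rotate(1, 180) → [θ0=270°, θ1=180°, e=2]
3. rotate(0, -90) → [θ0=180°, θ1=180°, e=2]
4. extend(1) → [θ0=180°, θ1=180°, e=2]
5. extend(1) → [θ0=180°, θ1=180°, e=2]
6. rotate(1, 180) → [θ0=180°, θ1=180°, e=2]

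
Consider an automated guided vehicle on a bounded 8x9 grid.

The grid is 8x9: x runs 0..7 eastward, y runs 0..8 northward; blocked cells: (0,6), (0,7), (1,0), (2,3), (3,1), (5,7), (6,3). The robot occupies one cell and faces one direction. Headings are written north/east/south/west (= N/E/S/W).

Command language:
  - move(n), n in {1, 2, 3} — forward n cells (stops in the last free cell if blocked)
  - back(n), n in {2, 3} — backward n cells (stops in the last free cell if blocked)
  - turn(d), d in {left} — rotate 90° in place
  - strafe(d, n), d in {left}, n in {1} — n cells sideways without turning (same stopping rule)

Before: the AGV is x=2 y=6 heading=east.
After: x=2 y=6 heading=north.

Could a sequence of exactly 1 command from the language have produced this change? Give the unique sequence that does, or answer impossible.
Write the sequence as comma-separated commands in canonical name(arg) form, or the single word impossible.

turn(left)

key: (2,6) unchanged — the single command moves nothing
start: x=2 y=6 heading=east
[1] after turn(left): x=2 y=6 heading=north
all 7 alternatives checked — unique.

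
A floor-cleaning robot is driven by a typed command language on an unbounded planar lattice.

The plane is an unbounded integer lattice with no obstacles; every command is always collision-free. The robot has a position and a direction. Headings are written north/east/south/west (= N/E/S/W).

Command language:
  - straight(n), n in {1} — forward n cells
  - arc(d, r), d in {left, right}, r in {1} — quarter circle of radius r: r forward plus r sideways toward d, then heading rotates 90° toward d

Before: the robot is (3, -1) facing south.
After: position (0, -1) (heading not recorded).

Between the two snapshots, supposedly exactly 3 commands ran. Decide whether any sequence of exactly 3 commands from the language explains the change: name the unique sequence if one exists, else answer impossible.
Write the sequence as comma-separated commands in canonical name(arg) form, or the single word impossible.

arc(right, 1), straight(1), arc(right, 1)

initial: (3, -1) facing south
step 1 (arc(right, 1)): (2, -2) facing west
step 2 (straight(1)): (1, -2) facing west
step 3 (arc(right, 1)): (0, -1) facing north
all 27 alternatives checked — unique.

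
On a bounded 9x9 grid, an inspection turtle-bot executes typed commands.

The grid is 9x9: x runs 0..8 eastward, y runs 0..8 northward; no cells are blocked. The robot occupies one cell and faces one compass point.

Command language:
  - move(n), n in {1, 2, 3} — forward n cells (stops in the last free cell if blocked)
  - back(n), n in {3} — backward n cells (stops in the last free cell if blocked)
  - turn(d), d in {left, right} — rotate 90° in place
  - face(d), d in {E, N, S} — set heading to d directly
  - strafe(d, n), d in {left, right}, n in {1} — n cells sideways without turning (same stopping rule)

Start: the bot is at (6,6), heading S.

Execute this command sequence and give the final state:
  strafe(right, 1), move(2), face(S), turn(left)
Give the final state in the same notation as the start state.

at (5,4), heading E

start: at (6,6), heading S
step 1 (strafe(right, 1)): at (5,6), heading S
step 2 (move(2)): at (5,4), heading S
step 3 (face(S)): at (5,4), heading S
step 4 (turn(left)): at (5,4), heading E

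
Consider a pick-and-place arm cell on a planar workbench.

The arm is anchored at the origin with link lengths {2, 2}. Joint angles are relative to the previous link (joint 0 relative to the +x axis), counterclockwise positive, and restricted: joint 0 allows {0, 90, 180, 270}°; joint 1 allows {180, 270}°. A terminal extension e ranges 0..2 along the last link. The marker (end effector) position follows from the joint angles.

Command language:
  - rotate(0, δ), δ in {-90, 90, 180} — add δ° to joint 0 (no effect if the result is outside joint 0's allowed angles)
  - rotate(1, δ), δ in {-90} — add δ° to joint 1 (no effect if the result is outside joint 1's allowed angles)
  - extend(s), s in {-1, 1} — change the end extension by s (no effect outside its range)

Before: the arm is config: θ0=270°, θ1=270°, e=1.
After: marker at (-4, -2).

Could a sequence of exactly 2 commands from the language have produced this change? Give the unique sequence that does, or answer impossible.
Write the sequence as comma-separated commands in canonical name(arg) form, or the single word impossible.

t0: config: θ0=270°, θ1=270°, e=1
[1] after extend(1): config: θ0=270°, θ1=270°, e=2
[2] after extend(1): config: θ0=270°, θ1=270°, e=2
no other 2-command option fits: unique.

extend(1), extend(1)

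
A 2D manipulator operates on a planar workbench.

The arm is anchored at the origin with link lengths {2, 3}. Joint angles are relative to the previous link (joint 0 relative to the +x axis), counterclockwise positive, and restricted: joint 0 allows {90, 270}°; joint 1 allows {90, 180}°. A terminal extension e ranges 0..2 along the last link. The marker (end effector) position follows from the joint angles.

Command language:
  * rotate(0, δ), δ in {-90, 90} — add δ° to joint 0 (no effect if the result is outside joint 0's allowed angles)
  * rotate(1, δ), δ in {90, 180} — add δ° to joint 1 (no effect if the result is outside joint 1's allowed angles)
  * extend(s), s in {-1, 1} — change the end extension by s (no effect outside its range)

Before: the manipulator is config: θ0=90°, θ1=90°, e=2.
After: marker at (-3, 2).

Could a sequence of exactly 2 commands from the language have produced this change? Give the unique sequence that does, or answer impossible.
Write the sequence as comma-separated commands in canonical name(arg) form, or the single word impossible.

from: config: θ0=90°, θ1=90°, e=2
1. extend(-1) → config: θ0=90°, θ1=90°, e=1
2. extend(-1) → config: θ0=90°, θ1=90°, e=0
all 36 alternatives checked — unique.

extend(-1), extend(-1)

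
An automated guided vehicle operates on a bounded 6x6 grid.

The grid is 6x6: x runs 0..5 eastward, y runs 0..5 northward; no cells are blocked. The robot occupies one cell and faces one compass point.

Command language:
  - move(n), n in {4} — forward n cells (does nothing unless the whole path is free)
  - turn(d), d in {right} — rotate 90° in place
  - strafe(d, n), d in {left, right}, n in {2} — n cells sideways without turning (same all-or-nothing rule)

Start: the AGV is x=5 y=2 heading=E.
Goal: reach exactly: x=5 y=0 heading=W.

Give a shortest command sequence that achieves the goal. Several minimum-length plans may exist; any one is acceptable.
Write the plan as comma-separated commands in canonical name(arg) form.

from: x=5 y=2 heading=E
1. strafe(right, 2) → x=5 y=0 heading=E
2. turn(right) → x=5 y=0 heading=S
3. turn(right) → x=5 y=0 heading=W
no 2-step plan works, so 3 is optimal.

strafe(right, 2), turn(right), turn(right)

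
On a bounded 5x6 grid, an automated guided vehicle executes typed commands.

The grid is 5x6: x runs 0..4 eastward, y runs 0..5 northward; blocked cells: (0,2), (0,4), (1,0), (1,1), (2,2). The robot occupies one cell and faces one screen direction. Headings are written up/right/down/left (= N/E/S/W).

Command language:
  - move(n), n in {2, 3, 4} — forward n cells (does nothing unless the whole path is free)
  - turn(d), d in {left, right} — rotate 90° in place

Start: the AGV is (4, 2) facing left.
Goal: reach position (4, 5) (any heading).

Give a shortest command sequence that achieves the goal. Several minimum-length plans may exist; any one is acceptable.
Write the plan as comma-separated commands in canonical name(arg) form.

turn(right), move(3)

t0: (4, 2) facing left
1. turn(right) → (4, 2) facing up
2. move(3) → (4, 5) facing up
nothing shorter than 2 reaches the goal.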